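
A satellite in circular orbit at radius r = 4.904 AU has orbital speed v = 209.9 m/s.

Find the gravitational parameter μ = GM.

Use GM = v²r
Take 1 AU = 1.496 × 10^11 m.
r = 4.904 AU = 7.33638 × 10^11 m
v = 209.9 m/s
v² = 44058 m²/s²
GM = v²r = 44058 × 7.33638 × 10^11 = 3.23226 × 10^16 m³/s²
GM ≈ 3.232 × 10^16 m³/s²

Final answer: GM = 3.232 × 10^16 m³/s²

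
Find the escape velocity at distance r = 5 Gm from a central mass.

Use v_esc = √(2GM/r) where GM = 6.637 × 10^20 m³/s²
r = 5 Gm = 5 × 10^9 m
GM = 6.637 × 10^20 m³/s²
2GM/r = 2 × (6.637 × 10^20) / (5 × 10^9) = 2.6548 × 10^11 m²/s²
v_esc = √(2GM/r) = 515248 m/s ≈ 515.2 km/s

Final answer: 515.2 km/s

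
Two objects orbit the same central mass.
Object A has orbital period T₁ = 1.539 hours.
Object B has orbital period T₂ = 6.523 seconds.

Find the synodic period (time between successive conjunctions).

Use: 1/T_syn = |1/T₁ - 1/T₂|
T₁ = 1.539 hours = 5540.4 s
T₂ = 6.523 seconds
1/T₁ = 0.000180492 s⁻¹
1/T₂ = 0.153304 s⁻¹
|1/T₁ − 1/T₂| = 0.153123 s⁻¹
T_syn = 1 / |1/T₁ − 1/T₂| = 6.53069 s ≈ 6.531 seconds

Final answer: T_syn = 6.531 seconds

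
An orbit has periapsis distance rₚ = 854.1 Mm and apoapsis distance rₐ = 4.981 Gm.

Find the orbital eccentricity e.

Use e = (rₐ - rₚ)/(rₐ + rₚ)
rₚ = 854.1 Mm = 8.541 × 10^8 m
rₐ = 4.981 Gm = 4.981 × 10^9 m
rₐ − rₚ = 4.1269 × 10^9 m
rₐ + rₚ = 5.8351 × 10^9 m
e = (rₐ − rₚ)/(rₐ + rₚ) = 0.707254

Final answer: e = 0.7073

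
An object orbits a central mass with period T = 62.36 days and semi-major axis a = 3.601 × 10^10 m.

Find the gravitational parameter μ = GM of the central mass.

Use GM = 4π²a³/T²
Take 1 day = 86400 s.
T = 62.36 days = 5.3879 × 10^6 s
a = 3.601 × 10^10 m
a³ = 4.66949 × 10^31 m³
T² = 2.90295 × 10^13 s²
GM = 4π² × (4.66949 × 10^31) / (2.90295 × 10^13) = 6.35023 × 10^19 m³/s²
GM ≈ 6.35 × 10^19 m³/s²

Final answer: GM = 6.35 × 10^19 m³/s²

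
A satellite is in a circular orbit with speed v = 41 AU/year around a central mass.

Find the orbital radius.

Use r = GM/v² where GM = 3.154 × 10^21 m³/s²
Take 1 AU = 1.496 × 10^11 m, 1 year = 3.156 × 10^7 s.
v = 41 AU/year = 194347 m/s
GM = 3.154 × 10^21 m³/s²
v² = 3.77709 × 10^10 m²/s²
r = GM/v² = (3.154 × 10^21) / (3.77709 × 10^10) = 8.35035 × 10^10 m ≈ 0.5582 AU

Final answer: 0.5582 AU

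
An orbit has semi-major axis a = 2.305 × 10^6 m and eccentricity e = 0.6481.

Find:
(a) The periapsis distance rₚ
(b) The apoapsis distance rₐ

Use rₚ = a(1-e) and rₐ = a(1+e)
a = 2.305 × 10^6 m
e = 0.6481:  1 − e = 0.3519,  1 + e = 1.6481
(a) rₚ = a(1 − e) = 2.305 × 10^6 m × 0.3519 = 811130 m ≈ 8.111 × 10^5 m
(b) rₐ = a(1 + e) = 2.305 × 10^6 m × 1.6481 = 3.79887 × 10^6 m ≈ 3.799 × 10^6 m

Final answer:
(a) rₚ = 8.111 × 10^5 m
(b) rₐ = 3.799 × 10^6 m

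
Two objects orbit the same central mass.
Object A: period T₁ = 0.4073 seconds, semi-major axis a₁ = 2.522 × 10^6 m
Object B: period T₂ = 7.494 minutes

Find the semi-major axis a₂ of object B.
T₁ = 0.4073 seconds
T₂ = 7.494 minutes = 449.64 s
a₁ = 2.522 × 10^6 m
Kepler's third law: (T₂/T₁)² = (a₂/a₁)³  ⇒  a₂ = a₁ (T₂/T₁)^(2/3)
T₂/T₁ = 1103.95
(T₂/T₁)^(2/3) = 106.815
a₂ = 2.522 × 10^6 m × 106.815 = 2.69388 × 10^8 m ≈ 2.694 × 10^8 m

Final answer: a₂ = 2.694 × 10^8 m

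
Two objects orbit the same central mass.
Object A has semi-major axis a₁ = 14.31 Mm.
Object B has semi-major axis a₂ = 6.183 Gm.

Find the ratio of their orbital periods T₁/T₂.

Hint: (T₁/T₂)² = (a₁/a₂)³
a₁ = 14.31 Mm = 1.431 × 10^7 m
a₂ = 6.183 Gm = 6.183 × 10^9 m
a₁/a₂ = 0.00231441
T₁/T₂ = (a₁/a₂)^(3/2) = (0.00231441)^1.5 = 0.000111342

Final answer: T₁/T₂ = 0.0001113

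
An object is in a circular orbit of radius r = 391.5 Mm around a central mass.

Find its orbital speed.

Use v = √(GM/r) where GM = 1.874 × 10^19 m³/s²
r = 391.5 Mm = 3.915 × 10^8 m
GM = 1.874 × 10^19 m³/s²
GM/r = (1.874 × 10^19) / (3.915 × 10^8) = 4.78672 × 10^10 m²/s²
v = √(GM/r) = 218786 m/s ≈ 218.8 km/s

Final answer: 218.8 km/s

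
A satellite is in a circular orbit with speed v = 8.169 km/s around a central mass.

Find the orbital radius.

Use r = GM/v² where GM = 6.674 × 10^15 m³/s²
v = 8.169 km/s = 8169 m/s
GM = 6.674 × 10^15 m³/s²
v² = 6.67326 × 10^7 m²/s²
r = GM/v² = (6.674 × 10^15) / (6.67326 × 10^7) = 1.00011 × 10^8 m ≈ 100 Mm

Final answer: 100 Mm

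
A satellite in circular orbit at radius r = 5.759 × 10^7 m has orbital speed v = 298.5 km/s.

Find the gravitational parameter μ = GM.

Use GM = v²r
r = 5.759 × 10^7 m
v = 298.5 km/s = 298500 m/s
v² = 8.91022 × 10^10 m²/s²
GM = v²r = 8.91022 × 10^10 × 5.759 × 10^7 = 5.1314 × 10^18 m³/s²
GM ≈ 5.131 × 10^18 m³/s²

Final answer: GM = 5.131 × 10^18 m³/s²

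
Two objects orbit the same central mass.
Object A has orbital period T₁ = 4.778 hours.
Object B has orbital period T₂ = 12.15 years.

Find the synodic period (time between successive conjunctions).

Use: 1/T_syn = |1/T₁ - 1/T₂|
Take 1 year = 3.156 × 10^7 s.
T₁ = 4.778 hours = 17200.8 s
T₂ = 12.15 years = 3.83454 × 10^8 s
1/T₁ = 5.81368 × 10^-5 s⁻¹
1/T₂ = 2.60787 × 10^-9 s⁻¹
|1/T₁ − 1/T₂| = 5.81342 × 10^-5 s⁻¹
T_syn = 1 / |1/T₁ − 1/T₂| = 17201.6 s ≈ 4.778 hours

Final answer: T_syn = 4.778 hours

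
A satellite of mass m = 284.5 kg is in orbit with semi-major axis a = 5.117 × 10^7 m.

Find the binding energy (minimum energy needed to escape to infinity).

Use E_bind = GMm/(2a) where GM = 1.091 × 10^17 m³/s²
a = 5.117 × 10^7 m
GM = 1.091 × 10^17 m³/s²
m = 284.5 kg
GMm = 1.091 × 10^17 × 284.5 = 3.1039 × 10^19 m³·kg/s²
2a = 1.0234 × 10^8 m
E_bind = GMm/(2a) = 3.03292 × 10^11 J ≈ 303.3 GJ

Final answer: 303.3 GJ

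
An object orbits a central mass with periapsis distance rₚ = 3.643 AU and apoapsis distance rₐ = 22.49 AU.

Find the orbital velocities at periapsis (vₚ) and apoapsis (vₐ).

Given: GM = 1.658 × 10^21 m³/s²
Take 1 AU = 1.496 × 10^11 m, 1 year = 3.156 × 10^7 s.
rₚ = 3.643 AU = 5.44993 × 10^11 m
rₐ = 22.49 AU = 3.3645 × 10^12 m
GM = 1.658 × 10^21 m³/s²
a = (rₚ + rₐ)/2 = 1.95475 × 10^12 m
Vis-viva: v² = GM (2/r − 1/a)
vₚ² = 1.658 × 10^21 × (3.66977 × 10^-12 − 5.11575 × 10^-13) = 5.23629 × 10^9 m²/s²
vₚ = 72362.2 m/s ≈ 15.27 AU/year
vₐ² = 1.658 × 10^21 × (5.94441 × 10^-13 − 5.11575 × 10^-13) = 1.37393 × 10^8 m²/s²
vₐ = 11721.5 m/s ≈ 2.473 AU/year

Final answer: vₚ = 15.27 AU/year, vₐ = 2.473 AU/year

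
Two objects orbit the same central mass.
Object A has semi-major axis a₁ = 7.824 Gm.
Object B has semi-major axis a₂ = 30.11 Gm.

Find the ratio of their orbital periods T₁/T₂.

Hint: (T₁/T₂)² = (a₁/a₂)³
a₁ = 7.824 Gm = 7.824 × 10^9 m
a₂ = 30.11 Gm = 3.011 × 10^10 m
a₁/a₂ = 0.259847
T₁/T₂ = (a₁/a₂)^(3/2) = (0.259847)^1.5 = 0.132458

Final answer: T₁/T₂ = 0.1325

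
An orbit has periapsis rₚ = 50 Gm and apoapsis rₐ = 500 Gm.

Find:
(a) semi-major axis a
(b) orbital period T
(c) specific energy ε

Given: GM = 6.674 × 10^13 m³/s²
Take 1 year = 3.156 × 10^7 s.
rₚ = 50 Gm = 5 × 10^10 m
rₐ = 500 Gm = 5 × 10^11 m
GM = 6.674 × 10^13 m³/s²
a = (rₚ + rₐ)/2 = 2.75 × 10^11 m
e = (rₐ − rₚ)/(rₐ + rₚ) = (4.5 × 10^11) / (5.5 × 10^11) = 0.818182
(a) a = 2.75 × 10^11 m ≈ 275 Gm
(b) a³ = 2.07969 × 10^34 m³;  T = 2π √(a³/GM) = 2π × 1.76525 × 10^10 s = 1.10914 × 10^11 s ≈ 3514 years
(c) 2a = 5.5 × 10^11 m;  ε = −GM/(2a) = -121.345 J/kg ≈ -121.3 J/kg

Final answer:
(a) semi-major axis a = 275 Gm
(b) orbital period T = 3514 years
(c) specific energy ε = -121.3 J/kg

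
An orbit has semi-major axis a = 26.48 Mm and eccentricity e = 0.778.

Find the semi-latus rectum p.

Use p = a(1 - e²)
a = 26.48 Mm = 2.648 × 10^7 m
e = 0.778,  e² = 0.605284,  1 − e² = 0.394716
p = a(1 − e²) = 2.648 × 10^7 m × 0.394716 = 1.04521 × 10^7 m ≈ 10.45 Mm

Final answer: p = 10.45 Mm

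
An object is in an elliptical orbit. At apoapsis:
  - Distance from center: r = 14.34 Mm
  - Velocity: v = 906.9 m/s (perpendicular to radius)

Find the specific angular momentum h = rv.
r = 14.34 Mm = 1.434 × 10^7 m
v = 906.9 m/s
h = rv = 1.434 × 10^7 × 906.9 = 1.30049 × 10^10 m²/s ≈ 1.3 × 10^10 m²/s

Final answer: h = 1.3 × 10^10 m²/s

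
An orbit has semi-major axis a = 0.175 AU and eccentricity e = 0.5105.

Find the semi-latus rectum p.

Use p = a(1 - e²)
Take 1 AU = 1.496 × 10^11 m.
a = 0.175 AU = 2.618 × 10^10 m
e = 0.5105,  e² = 0.26061,  1 − e² = 0.73939
p = a(1 − e²) = 2.618 × 10^10 m × 0.73939 = 1.93572 × 10^10 m ≈ 0.1294 AU

Final answer: p = 0.1294 AU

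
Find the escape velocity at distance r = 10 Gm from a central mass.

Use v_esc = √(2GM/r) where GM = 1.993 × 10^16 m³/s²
r = 10 Gm = 1 × 10^10 m
GM = 1.993 × 10^16 m³/s²
2GM/r = 2 × (1.993 × 10^16) / (1 × 10^10) = 3.986 × 10^6 m²/s²
v_esc = √(2GM/r) = 1996.5 m/s ≈ 1.996 km/s

Final answer: 1.996 km/s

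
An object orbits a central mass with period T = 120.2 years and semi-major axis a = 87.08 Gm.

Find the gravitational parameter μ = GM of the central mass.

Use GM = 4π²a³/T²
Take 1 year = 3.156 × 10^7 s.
T = 120.2 years = 3.79351 × 10^9 s
a = 87.08 Gm = 8.708 × 10^10 m
a³ = 6.60321 × 10^32 m³
T² = 1.43907 × 10^19 s²
GM = 4π² × (6.60321 × 10^32) / (1.43907 × 10^19) = 1.81147 × 10^15 m³/s²
GM ≈ 1.811 × 10^15 m³/s²

Final answer: GM = 1.811 × 10^15 m³/s²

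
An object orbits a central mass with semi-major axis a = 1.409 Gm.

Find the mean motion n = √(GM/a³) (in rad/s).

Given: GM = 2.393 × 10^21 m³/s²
a = 1.409 Gm = 1.409 × 10^9 m
GM = 2.393 × 10^21 m³/s²
a³ = 2.79726 × 10^27 m³
GM/a³ = (2.393 × 10^21) / (2.79726 × 10^27) = 8.5548 × 10^-7 s⁻²
n = √(GM/a³) = 0.000924921 rad/s ≈ 0.0009249 rad/s

Final answer: n = 0.0009249 rad/s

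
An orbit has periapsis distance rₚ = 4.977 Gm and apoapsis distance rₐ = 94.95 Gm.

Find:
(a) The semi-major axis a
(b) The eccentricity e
rₚ = 4.977 Gm = 4.977 × 10^9 m
rₐ = 94.95 Gm = 9.495 × 10^10 m
(a) a = (rₚ + rₐ)/2 = 4.99635 × 10^10 m ≈ 49.96 Gm
(b) e = (rₐ − rₚ)/(rₐ + rₚ) = (8.9973 × 10^10) / (9.9927 × 10^10) = 0.900387

Final answer:
(a) a = 49.96 Gm
(b) e = 0.9004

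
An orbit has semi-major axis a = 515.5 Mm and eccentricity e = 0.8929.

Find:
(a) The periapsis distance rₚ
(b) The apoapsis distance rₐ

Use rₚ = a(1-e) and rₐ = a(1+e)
a = 515.5 Mm = 5.155 × 10^8 m
e = 0.8929:  1 − e = 0.1071,  1 + e = 1.8929
(a) rₚ = a(1 − e) = 5.155 × 10^8 m × 0.1071 = 5.521 × 10^7 m ≈ 55.21 Mm
(b) rₐ = a(1 + e) = 5.155 × 10^8 m × 1.8929 = 9.7579 × 10^8 m ≈ 975.8 Mm

Final answer:
(a) rₚ = 55.21 Mm
(b) rₐ = 975.8 Mm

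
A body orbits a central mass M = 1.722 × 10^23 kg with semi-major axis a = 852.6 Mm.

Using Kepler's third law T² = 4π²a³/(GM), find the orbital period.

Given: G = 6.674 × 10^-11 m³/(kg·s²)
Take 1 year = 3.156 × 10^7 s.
M = 1.722 × 10^23 kg
GM = G × M = 6.674 × 10^-11 × 1.722 × 10^23 = 1.14926 × 10^13 m³/s²
a = 852.6 Mm = 8.526 × 10^8 m
a³ = 6.19778 × 10^26 m³
T = 2π √(a³/GM) = 2π √((6.19778 × 10^26) / (1.14926 × 10^13)) = 2π × 7.34359 × 10^6 s
T = 4.61411 × 10^7 s ≈ 1.462 years

Final answer: 1.462 years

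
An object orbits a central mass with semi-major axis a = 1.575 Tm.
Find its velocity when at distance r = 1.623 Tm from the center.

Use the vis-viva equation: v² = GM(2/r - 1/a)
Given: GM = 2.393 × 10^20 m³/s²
a = 1.575 Tm = 1.575 × 10^12 m
r = 1.623 Tm = 1.623 × 10^12 m
GM = 2.393 × 10^20 m³/s²
2/r − 1/a = 1.23229 × 10^-12 − 6.34921 × 10^-13 = 5.97365 × 10^-13 m⁻¹
v² = GM (2/r − 1/a) = 1.4295 × 10^8 m²/s²
v = 11956.1 m/s ≈ 11.96 km/s

Final answer: 11.96 km/s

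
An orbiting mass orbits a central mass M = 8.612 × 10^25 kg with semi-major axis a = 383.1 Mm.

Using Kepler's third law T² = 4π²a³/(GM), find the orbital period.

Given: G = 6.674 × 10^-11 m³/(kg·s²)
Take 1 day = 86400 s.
M = 8.612 × 10^25 kg
GM = G × M = 6.674 × 10^-11 × 8.612 × 10^25 = 5.74765 × 10^15 m³/s²
a = 383.1 Mm = 3.831 × 10^8 m
a³ = 5.62259 × 10^25 m³
T = 2π √(a³/GM) = 2π √((5.62259 × 10^25) / (5.74765 × 10^15)) = 2π × 98906.1 s
T = 621445 s ≈ 7.193 days

Final answer: 7.193 days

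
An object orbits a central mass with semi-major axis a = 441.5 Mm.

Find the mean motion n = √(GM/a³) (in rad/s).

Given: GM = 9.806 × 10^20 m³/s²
a = 441.5 Mm = 4.415 × 10^8 m
GM = 9.806 × 10^20 m³/s²
a³ = 8.60582 × 10^25 m³
GM/a³ = (9.806 × 10^20) / (8.60582 × 10^25) = 1.13946 × 10^-5 s⁻²
n = √(GM/a³) = 0.00337559 rad/s ≈ 0.003376 rad/s

Final answer: n = 0.003376 rad/s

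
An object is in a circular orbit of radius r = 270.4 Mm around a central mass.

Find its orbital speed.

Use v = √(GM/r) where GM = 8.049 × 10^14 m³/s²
r = 270.4 Mm = 2.704 × 10^8 m
GM = 8.049 × 10^14 m³/s²
GM/r = (8.049 × 10^14) / (2.704 × 10^8) = 2.9767 × 10^6 m²/s²
v = √(GM/r) = 1725.31 m/s ≈ 1.725 km/s

Final answer: 1.725 km/s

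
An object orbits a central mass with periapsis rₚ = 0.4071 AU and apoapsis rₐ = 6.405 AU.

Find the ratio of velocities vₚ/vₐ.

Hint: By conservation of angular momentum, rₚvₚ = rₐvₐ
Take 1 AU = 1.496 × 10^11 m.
rₚ = 0.4071 AU = 6.09022 × 10^10 m
rₐ = 6.405 AU = 9.58188 × 10^11 m
rₚvₚ = rₐvₐ  ⇒  vₚ/vₐ = rₐ/rₚ
vₚ/vₐ = (9.58188 × 10^11) / (6.09022 × 10^10) = 15.7332

Final answer: vₚ/vₐ = 15.73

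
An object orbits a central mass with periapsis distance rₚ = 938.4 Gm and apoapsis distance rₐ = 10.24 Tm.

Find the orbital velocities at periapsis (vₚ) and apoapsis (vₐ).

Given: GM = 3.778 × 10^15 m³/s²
rₚ = 938.4 Gm = 9.384 × 10^11 m
rₐ = 10.24 Tm = 1.024 × 10^13 m
GM = 3.778 × 10^15 m³/s²
a = (rₚ + rₐ)/2 = 5.5892 × 10^12 m
Vis-viva: v² = GM (2/r − 1/a)
vₚ² = 3.778 × 10^15 × (2.13129 × 10^-12 − 1.78916 × 10^-13) = 7376.06 m²/s²
vₚ = 85.884 m/s ≈ 85.88 m/s
vₐ² = 3.778 × 10^15 × (1.95313 × 10^-13 − 1.78916 × 10^-13) = 61.9442 m²/s²
vₐ = 7.87046 m/s ≈ 7.87 m/s

Final answer: vₚ = 85.88 m/s, vₐ = 7.87 m/s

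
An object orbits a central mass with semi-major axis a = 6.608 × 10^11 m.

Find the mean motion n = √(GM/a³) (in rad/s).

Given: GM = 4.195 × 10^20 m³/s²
a = 6.608 × 10^11 m
GM = 4.195 × 10^20 m³/s²
a³ = 2.88543 × 10^35 m³
GM/a³ = (4.195 × 10^20) / (2.88543 × 10^35) = 1.45386 × 10^-15 s⁻²
n = √(GM/a³) = 3.81295 × 10^-8 rad/s ≈ 3.813 × 10^-8 rad/s

Final answer: n = 3.813 × 10^-8 rad/s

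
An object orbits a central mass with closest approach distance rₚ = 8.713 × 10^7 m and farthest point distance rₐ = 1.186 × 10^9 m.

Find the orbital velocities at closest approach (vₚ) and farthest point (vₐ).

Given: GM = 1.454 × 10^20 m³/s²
rₚ = 8.713 × 10^7 m
rₐ = 1.186 × 10^9 m
GM = 1.454 × 10^20 m³/s²
a = (rₚ + rₐ)/2 = 6.36565 × 10^8 m
Vis-viva: v² = GM (2/r − 1/a)
vₚ² = 1.454 × 10^20 × (2.29542 × 10^-8 − 1.57093 × 10^-9) = 3.10913 × 10^12 m²/s²
vₚ = 1.76327 × 10^6 m/s ≈ 1763 km/s
vₐ² = 1.454 × 10^20 × (1.68634 × 10^-9 − 1.57093 × 10^-9) = 1.67805 × 10^10 m²/s²
vₐ = 129540 m/s ≈ 129.5 km/s

Final answer: vₚ = 1763 km/s, vₐ = 129.5 km/s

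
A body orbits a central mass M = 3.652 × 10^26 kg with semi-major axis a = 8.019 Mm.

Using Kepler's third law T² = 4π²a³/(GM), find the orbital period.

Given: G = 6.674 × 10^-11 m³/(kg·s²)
M = 3.652 × 10^26 kg
GM = G × M = 6.674 × 10^-11 × 3.652 × 10^26 = 2.43734 × 10^16 m³/s²
a = 8.019 Mm = 8.019 × 10^6 m
a³ = 5.15657 × 10^20 m³
T = 2π √(a³/GM) = 2π √((5.15657 × 10^20) / (2.43734 × 10^16)) = 2π × 145.453 s
T = 913.906 s ≈ 15.23 minutes

Final answer: 15.23 minutes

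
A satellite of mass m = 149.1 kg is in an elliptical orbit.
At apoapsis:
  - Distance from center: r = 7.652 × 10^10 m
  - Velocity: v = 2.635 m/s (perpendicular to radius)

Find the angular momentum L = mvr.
r = 7.652 × 10^10 m
v = 2.635 m/s
vr = 2.635 × 7.652 × 10^10 = 2.0163 × 10^11 m²/s
L = m × vr = 149.1 × 2.0163 × 10^11 = 3.00631 × 10^13 kg·m²/s ≈ 3.006 × 10^13 kg·m²/s

Final answer: L = 3.006 × 10^13 kg·m²/s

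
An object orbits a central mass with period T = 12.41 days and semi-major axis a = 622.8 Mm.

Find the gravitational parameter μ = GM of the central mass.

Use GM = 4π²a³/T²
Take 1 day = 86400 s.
T = 12.41 days = 1.07222 × 10^6 s
a = 622.8 Mm = 6.228 × 10^8 m
a³ = 2.41572 × 10^26 m³
T² = 1.14966 × 10^12 s²
GM = 4π² × (2.41572 × 10^26) / (1.14966 × 10^12) = 8.29535 × 10^15 m³/s²
GM ≈ 8.295 × 10^15 m³/s²

Final answer: GM = 8.295 × 10^15 m³/s²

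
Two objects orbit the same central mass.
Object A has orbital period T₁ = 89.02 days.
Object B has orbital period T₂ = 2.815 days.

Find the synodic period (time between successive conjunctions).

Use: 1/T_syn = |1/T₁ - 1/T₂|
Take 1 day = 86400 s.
T₁ = 89.02 days = 7.69133 × 10^6 s
T₂ = 2.815 days = 243216 s
1/T₁ = 1.30017 × 10^-7 s⁻¹
1/T₂ = 4.11157 × 10^-6 s⁻¹
|1/T₁ − 1/T₂| = 3.98156 × 10^-6 s⁻¹
T_syn = 1 / |1/T₁ − 1/T₂| = 251158 s ≈ 2.907 days

Final answer: T_syn = 2.907 days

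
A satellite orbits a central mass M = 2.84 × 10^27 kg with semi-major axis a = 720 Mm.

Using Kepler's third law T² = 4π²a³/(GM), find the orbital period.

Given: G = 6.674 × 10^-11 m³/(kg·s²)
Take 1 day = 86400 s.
M = 2.84 × 10^27 kg
GM = G × M = 6.674 × 10^-11 × 2.84 × 10^27 = 1.89542 × 10^17 m³/s²
a = 720 Mm = 7.2 × 10^8 m
a³ = 3.73248 × 10^26 m³
T = 2π √(a³/GM) = 2π √((3.73248 × 10^26) / (1.89542 × 10^17)) = 2π × 44375.8 s
T = 278822 s ≈ 3.227 days

Final answer: 3.227 days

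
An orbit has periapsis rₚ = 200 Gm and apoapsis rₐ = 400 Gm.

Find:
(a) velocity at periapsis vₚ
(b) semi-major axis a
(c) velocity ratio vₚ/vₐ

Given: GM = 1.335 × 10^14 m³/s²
rₚ = 200 Gm = 2 × 10^11 m
rₐ = 400 Gm = 4 × 10^11 m
GM = 1.335 × 10^14 m³/s²
a = (rₚ + rₐ)/2 = 3 × 10^11 m
e = (rₐ − rₚ)/(rₐ + rₚ) = (2 × 10^11) / (6 × 10^11) = 0.333333
(a) vₚ² = GM (2/rₚ − 1/a) = 1.335 × 10^14 × (1 × 10^-11 − 3.33333 × 10^-12) = 890 m²/s²;  vₚ = 29.8329 m/s ≈ 29.83 m/s
(b) a = 3 × 10^11 m ≈ 300 Gm
(c) vₚ/vₐ = rₐ/rₚ (angular momentum) = (4 × 10^11) / (2 × 10^11) = 2 ≈ 2

Final answer:
(a) velocity at periapsis vₚ = 29.83 m/s
(b) semi-major axis a = 300 Gm
(c) velocity ratio vₚ/vₐ = 2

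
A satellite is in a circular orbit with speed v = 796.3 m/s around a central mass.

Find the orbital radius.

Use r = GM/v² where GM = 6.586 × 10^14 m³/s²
v = 796.3 m/s
GM = 6.586 × 10^14 m³/s²
v² = 634094 m²/s²
r = GM/v² = (6.586 × 10^14) / 634094 = 1.03865 × 10^9 m ≈ 1.039 Gm

Final answer: 1.039 Gm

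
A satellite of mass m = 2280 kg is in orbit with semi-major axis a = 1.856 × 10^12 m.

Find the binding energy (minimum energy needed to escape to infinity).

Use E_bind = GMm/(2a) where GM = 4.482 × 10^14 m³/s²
a = 1.856 × 10^12 m
GM = 4.482 × 10^14 m³/s²
m = 2280 kg
GMm = 4.482 × 10^14 × 2280 = 1.0219 × 10^18 m³·kg/s²
2a = 3.712 × 10^12 m
E_bind = GMm/(2a) = 275295 J ≈ 275.3 kJ

Final answer: 275.3 kJ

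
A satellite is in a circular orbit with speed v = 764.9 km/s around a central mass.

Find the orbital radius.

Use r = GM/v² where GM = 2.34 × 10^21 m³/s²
v = 764.9 km/s = 764900 m/s
GM = 2.34 × 10^21 m³/s²
v² = 5.85072 × 10^11 m²/s²
r = GM/v² = (2.34 × 10^21) / (5.85072 × 10^11) = 3.99951 × 10^9 m ≈ 4 Gm

Final answer: 4 Gm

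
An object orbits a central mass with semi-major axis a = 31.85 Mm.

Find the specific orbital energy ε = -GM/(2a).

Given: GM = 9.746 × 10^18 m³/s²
a = 31.85 Mm = 3.185 × 10^7 m
GM = 9.746 × 10^18 m³/s²
2a = 6.37 × 10^7 m
ε = −GM/(2a) = -1.52998 × 10^11 J/kg ≈ -153 GJ/kg

Final answer: -153 GJ/kg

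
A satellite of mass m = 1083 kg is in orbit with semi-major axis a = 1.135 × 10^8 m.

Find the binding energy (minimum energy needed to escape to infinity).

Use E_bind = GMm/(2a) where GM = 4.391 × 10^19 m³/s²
a = 1.135 × 10^8 m
GM = 4.391 × 10^19 m³/s²
m = 1083 kg
GMm = 4.391 × 10^19 × 1083 = 4.75545 × 10^22 m³·kg/s²
2a = 2.27 × 10^8 m
E_bind = GMm/(2a) = 2.09491 × 10^14 J ≈ 209.5 TJ

Final answer: 209.5 TJ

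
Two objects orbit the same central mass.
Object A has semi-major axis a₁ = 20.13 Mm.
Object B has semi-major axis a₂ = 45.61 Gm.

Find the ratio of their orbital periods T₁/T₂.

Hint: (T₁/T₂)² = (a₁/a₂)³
a₁ = 20.13 Mm = 2.013 × 10^7 m
a₂ = 45.61 Gm = 4.561 × 10^10 m
a₁/a₂ = 0.000441351
T₁/T₂ = (a₁/a₂)^(3/2) = (0.000441351)^1.5 = 9.27205 × 10^-6

Final answer: T₁/T₂ = 9.272 × 10^-6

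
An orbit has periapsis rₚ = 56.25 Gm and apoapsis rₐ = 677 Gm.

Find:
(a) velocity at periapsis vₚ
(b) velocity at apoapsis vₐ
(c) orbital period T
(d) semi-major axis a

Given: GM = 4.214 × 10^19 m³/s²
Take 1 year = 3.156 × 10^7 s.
rₚ = 56.25 Gm = 5.625 × 10^10 m
rₐ = 677 Gm = 6.77 × 10^11 m
GM = 4.214 × 10^19 m³/s²
a = (rₚ + rₐ)/2 = 3.66625 × 10^11 m
e = (rₐ − rₚ)/(rₐ + rₚ) = (6.2075 × 10^11) / (7.3325 × 10^11) = 0.846573
(a) vₚ² = GM (2/rₚ − 1/a) = 4.214 × 10^19 × (3.55556 × 10^-11 − 2.72758 × 10^-12) = 1.38337 × 10^9 m²/s²;  vₚ = 37193.7 m/s ≈ 37.19 km/s
(b) vₐ² = GM (2/rₐ − 1/a) = 4.214 × 10^19 × (2.95421 × 10^-12 − 2.72758 × 10^-12) = 9.55006 × 10^6 m²/s²;  vₐ = 3090.32 m/s ≈ 3.09 km/s
(c) a³ = 4.92795 × 10^34 m³;  T = 2π √(a³/GM) = 2π × 3.41968 × 10^7 s = 2.14865 × 10^8 s ≈ 6.808 years
(d) a = 3.66625 × 10^11 m ≈ 366.6 Gm

Final answer:
(a) velocity at periapsis vₚ = 37.19 km/s
(b) velocity at apoapsis vₐ = 3.09 km/s
(c) orbital period T = 6.808 years
(d) semi-major axis a = 366.6 Gm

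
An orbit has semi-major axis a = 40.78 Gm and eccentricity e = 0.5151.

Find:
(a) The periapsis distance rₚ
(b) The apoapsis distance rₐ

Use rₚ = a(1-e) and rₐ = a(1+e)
a = 40.78 Gm = 4.078 × 10^10 m
e = 0.5151:  1 − e = 0.4849,  1 + e = 1.5151
(a) rₚ = a(1 − e) = 4.078 × 10^10 m × 0.4849 = 1.97742 × 10^10 m ≈ 19.77 Gm
(b) rₐ = a(1 + e) = 4.078 × 10^10 m × 1.5151 = 6.17858 × 10^10 m ≈ 61.79 Gm

Final answer:
(a) rₚ = 19.77 Gm
(b) rₐ = 61.79 Gm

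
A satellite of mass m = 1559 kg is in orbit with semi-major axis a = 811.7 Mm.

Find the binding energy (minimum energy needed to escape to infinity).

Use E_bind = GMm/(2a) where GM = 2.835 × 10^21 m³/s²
a = 811.7 Mm = 8.117 × 10^8 m
GM = 2.835 × 10^21 m³/s²
m = 1559 kg
GMm = 2.835 × 10^21 × 1559 = 4.41976 × 10^24 m³·kg/s²
2a = 1.6234 × 10^9 m
E_bind = GMm/(2a) = 2.72254 × 10^15 J ≈ 2.723 PJ

Final answer: 2.723 PJ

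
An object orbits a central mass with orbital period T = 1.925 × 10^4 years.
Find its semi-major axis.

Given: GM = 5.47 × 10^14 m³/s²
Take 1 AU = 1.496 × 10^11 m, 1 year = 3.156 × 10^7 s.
T = 1.925 × 10^4 years = 6.0753 × 10^11 s
GM = 5.47 × 10^14 m³/s²
Kepler's third law: a³ = GM T² / (4π²)
T² = 3.69093 × 10^23 s²
a³ = (5.47 × 10^14) × (3.69093 × 10^23) / (4π²) = 5.11403 × 10^36 m³
a = (a³)^(1/3) = 1.72288 × 10^12 m ≈ 11.52 AU

Final answer: 11.52 AU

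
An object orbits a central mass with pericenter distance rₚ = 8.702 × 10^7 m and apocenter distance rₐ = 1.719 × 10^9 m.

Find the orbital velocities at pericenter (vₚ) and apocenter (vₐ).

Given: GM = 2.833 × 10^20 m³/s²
rₚ = 8.702 × 10^7 m
rₐ = 1.719 × 10^9 m
GM = 2.833 × 10^20 m³/s²
a = (rₚ + rₐ)/2 = 9.0301 × 10^8 m
Vis-viva: v² = GM (2/r − 1/a)
vₚ² = 2.833 × 10^20 × (2.29832 × 10^-8 − 1.10741 × 10^-9) = 6.19742 × 10^12 m²/s²
vₚ = 2.48946 × 10^6 m/s ≈ 2489 km/s
vₐ² = 2.833 × 10^20 × (1.16347 × 10^-9 − 1.10741 × 10^-9) = 1.58817 × 10^10 m²/s²
vₐ = 126023 m/s ≈ 126 km/s

Final answer: vₚ = 2489 km/s, vₐ = 126 km/s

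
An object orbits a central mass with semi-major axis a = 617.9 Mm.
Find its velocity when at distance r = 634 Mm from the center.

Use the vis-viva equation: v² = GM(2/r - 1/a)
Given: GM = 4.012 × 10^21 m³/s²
a = 617.9 Mm = 6.179 × 10^8 m
r = 634 Mm = 6.34 × 10^8 m
GM = 4.012 × 10^21 m³/s²
2/r − 1/a = 3.15457 × 10^-9 − 1.61838 × 10^-9 = 1.53619 × 10^-9 m⁻¹
v² = GM (2/r − 1/a) = 6.16319 × 10^12 m²/s²
v = 2.48258 × 10^6 m/s ≈ 2483 km/s

Final answer: 2483 km/s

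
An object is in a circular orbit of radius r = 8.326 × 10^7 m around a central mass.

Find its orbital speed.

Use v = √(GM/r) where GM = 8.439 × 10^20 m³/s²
r = 8.326 × 10^7 m
GM = 8.439 × 10^20 m³/s²
GM/r = (8.439 × 10^20) / (8.326 × 10^7) = 1.01357 × 10^13 m²/s²
v = √(GM/r) = 3.18366 × 10^6 m/s ≈ 3184 km/s

Final answer: 3184 km/s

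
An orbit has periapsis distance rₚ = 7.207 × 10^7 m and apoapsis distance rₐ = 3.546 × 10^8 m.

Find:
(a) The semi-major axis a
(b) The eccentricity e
rₚ = 7.207 × 10^7 m
rₐ = 3.546 × 10^8 m
(a) a = (rₚ + rₐ)/2 = 2.13335 × 10^8 m ≈ 2.133 × 10^8 m
(b) e = (rₐ − rₚ)/(rₐ + rₚ) = (2.8253 × 10^8) / (4.2667 × 10^8) = 0.662175

Final answer:
(a) a = 2.133 × 10^8 m
(b) e = 0.6622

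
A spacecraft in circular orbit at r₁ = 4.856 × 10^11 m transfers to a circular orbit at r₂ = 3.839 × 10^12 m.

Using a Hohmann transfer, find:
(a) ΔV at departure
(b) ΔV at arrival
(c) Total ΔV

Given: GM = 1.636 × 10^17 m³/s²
r₁ = 4.856 × 10^11 m
r₂ = 3.839 × 10^12 m
GM = 1.636 × 10^17 m³/s²
Transfer ellipse: a_t = (r₁ + r₂)/2 = 2.1623 × 10^12 m
Circular speed at r₁: v₁ = √(GM/r₁) = 580.433 m/s
Transfer speed at r₁ (periapsis): v₁ₜ = √(GM(2/r₁ − 1/a_t)) = 773.399 m/s
(a) ΔV₁ = v₁ₜ − v₁ = 192.965 m/s ≈ 193 m/s
Circular speed at r₂: v₂ = √(GM/r₂) = 206.435 m/s
Transfer speed at r₂ (apoapsis): v₂ₜ = √(GM(2/r₂ − 1/a_t)) = 97.8282 m/s
(b) ΔV₂ = v₂ − v₂ₜ = 108.606 m/s ≈ 108.6 m/s
(c) ΔV_total = ΔV₁ + ΔV₂ = 301.572 m/s ≈ 301.6 m/s

Final answer:
(a) ΔV₁ = 193 m/s
(b) ΔV₂ = 108.6 m/s
(c) ΔV_total = 301.6 m/s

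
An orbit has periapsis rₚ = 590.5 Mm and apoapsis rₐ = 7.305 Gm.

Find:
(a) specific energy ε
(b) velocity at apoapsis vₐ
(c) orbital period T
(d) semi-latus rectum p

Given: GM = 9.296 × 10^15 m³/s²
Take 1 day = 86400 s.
rₚ = 590.5 Mm = 5.905 × 10^8 m
rₐ = 7.305 Gm = 7.305 × 10^9 m
GM = 9.296 × 10^15 m³/s²
a = (rₚ + rₐ)/2 = 3.94775 × 10^9 m
e = (rₐ − rₚ)/(rₐ + rₚ) = (6.7145 × 10^9) / (7.8955 × 10^9) = 0.850421
(a) 2a = 7.8955 × 10^9 m;  ε = −GM/(2a) = -1.17738 × 10^6 J/kg ≈ -1.177 MJ/kg
(b) vₐ² = GM (2/rₐ − 1/a) = 9.296 × 10^15 × (2.73785 × 10^-10 − 2.53309 × 10^-10) = 190347 m²/s²;  vₐ = 436.288 m/s ≈ 436.3 m/s
(c) a³ = 6.15246 × 10^28 m³;  T = 2π √(a³/GM) = 2π × 2.57262 × 10^6 s = 1.61643 × 10^7 s ≈ 187.1 days
(d) 1 − e² = 0.276784;  p = a(1 − e²) = 3.94775 × 10^9 × 0.276784 = 1.09267 × 10^9 m ≈ 1.093 Gm

Final answer:
(a) specific energy ε = -1.177 MJ/kg
(b) velocity at apoapsis vₐ = 436.3 m/s
(c) orbital period T = 187.1 days
(d) semi-latus rectum p = 1.093 Gm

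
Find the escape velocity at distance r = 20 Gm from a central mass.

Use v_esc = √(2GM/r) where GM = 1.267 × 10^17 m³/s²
r = 20 Gm = 2 × 10^10 m
GM = 1.267 × 10^17 m³/s²
2GM/r = 2 × (1.267 × 10^17) / (2 × 10^10) = 1.267 × 10^7 m²/s²
v_esc = √(2GM/r) = 3559.49 m/s ≈ 3.559 km/s

Final answer: 3.559 km/s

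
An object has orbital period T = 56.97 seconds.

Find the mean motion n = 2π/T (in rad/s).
T = 56.97 seconds
n = 2π / 56.97 s = 0.110289 rad/s ≈ 0.1103 rad/s

Final answer: n = 0.1103 rad/s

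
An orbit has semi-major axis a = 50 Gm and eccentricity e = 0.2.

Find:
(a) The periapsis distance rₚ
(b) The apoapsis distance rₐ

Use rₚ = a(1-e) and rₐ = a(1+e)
a = 50 Gm = 5 × 10^10 m
e = 0.2:  1 − e = 0.8,  1 + e = 1.2
(a) rₚ = a(1 − e) = 5 × 10^10 m × 0.8 = 4 × 10^10 m ≈ 40 Gm
(b) rₐ = a(1 + e) = 5 × 10^10 m × 1.2 = 6 × 10^10 m ≈ 60 Gm

Final answer:
(a) rₚ = 40 Gm
(b) rₐ = 60 Gm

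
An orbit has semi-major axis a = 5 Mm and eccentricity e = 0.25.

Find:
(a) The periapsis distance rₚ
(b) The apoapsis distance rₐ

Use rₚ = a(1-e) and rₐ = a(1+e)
a = 5 Mm = 5 × 10^6 m
e = 0.25:  1 − e = 0.75,  1 + e = 1.25
(a) rₚ = a(1 − e) = 5 × 10^6 m × 0.75 = 3.75 × 10^6 m ≈ 3.75 Mm
(b) rₐ = a(1 + e) = 5 × 10^6 m × 1.25 = 6.25 × 10^6 m ≈ 6.25 Mm

Final answer:
(a) rₚ = 3.75 Mm
(b) rₐ = 6.25 Mm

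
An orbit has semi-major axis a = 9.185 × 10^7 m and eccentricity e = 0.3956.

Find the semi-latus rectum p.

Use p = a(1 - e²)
a = 9.185 × 10^7 m
e = 0.3956,  e² = 0.156499,  1 − e² = 0.843501
p = a(1 − e²) = 9.185 × 10^7 m × 0.843501 = 7.74755 × 10^7 m ≈ 7.748 × 10^7 m

Final answer: p = 7.748 × 10^7 m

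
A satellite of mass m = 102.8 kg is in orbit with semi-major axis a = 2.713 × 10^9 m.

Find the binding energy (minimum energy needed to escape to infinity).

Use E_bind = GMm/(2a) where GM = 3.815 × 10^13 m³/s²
a = 2.713 × 10^9 m
GM = 3.815 × 10^13 m³/s²
m = 102.8 kg
GMm = 3.815 × 10^13 × 102.8 = 3.92182 × 10^15 m³·kg/s²
2a = 5.426 × 10^9 m
E_bind = GMm/(2a) = 722783 J ≈ 722.8 kJ

Final answer: 722.8 kJ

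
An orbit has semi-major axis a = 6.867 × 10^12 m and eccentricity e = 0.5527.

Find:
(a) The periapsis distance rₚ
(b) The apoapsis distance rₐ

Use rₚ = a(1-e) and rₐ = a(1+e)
a = 6.867 × 10^12 m
e = 0.5527:  1 − e = 0.4473,  1 + e = 1.5527
(a) rₚ = a(1 − e) = 6.867 × 10^12 m × 0.4473 = 3.07161 × 10^12 m ≈ 3.072 × 10^12 m
(b) rₐ = a(1 + e) = 6.867 × 10^12 m × 1.5527 = 1.06624 × 10^13 m ≈ 1.066 × 10^13 m

Final answer:
(a) rₚ = 3.072 × 10^12 m
(b) rₐ = 1.066 × 10^13 m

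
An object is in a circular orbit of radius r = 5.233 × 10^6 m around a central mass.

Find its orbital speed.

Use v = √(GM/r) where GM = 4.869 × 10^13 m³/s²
r = 5.233 × 10^6 m
GM = 4.869 × 10^13 m³/s²
GM/r = (4.869 × 10^13) / (5.233 × 10^6) = 9.30441 × 10^6 m²/s²
v = √(GM/r) = 3050.31 m/s ≈ 3.05 km/s

Final answer: 3.05 km/s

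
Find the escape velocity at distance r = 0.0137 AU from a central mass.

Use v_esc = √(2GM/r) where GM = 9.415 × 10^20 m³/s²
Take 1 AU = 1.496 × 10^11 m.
r = 0.0137 AU = 2.04952 × 10^9 m
GM = 9.415 × 10^20 m³/s²
2GM/r = 2 × (9.415 × 10^20) / (2.04952 × 10^9) = 9.18752 × 10^11 m²/s²
v_esc = √(2GM/r) = 958515 m/s ≈ 958.5 km/s

Final answer: 958.5 km/s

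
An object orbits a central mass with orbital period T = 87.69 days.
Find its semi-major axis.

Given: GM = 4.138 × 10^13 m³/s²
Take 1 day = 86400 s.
T = 87.69 days = 7.57642 × 10^6 s
GM = 4.138 × 10^13 m³/s²
Kepler's third law: a³ = GM T² / (4π²)
T² = 5.74021 × 10^13 s²
a³ = (4.138 × 10^13) × (5.74021 × 10^13) / (4π²) = 6.0167 × 10^25 m³
a = (a³)^(1/3) = 3.9185 × 10^8 m ≈ 391.8 Mm

Final answer: 391.8 Mm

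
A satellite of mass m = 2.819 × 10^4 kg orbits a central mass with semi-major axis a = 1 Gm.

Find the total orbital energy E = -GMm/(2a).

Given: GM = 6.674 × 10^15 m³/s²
a = 1 Gm = 1 × 10^9 m
GM = 6.674 × 10^15 m³/s²
2a = 2 × 10^9 m
GMm = 6.674 × 10^15 × 28190 = 1.8814 × 10^20 m³·kg/s²
E = −GMm/(2a) = -9.407 × 10^10 J ≈ -94.07 GJ

Final answer: -94.07 GJ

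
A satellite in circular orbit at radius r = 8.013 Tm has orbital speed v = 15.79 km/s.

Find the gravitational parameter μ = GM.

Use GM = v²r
r = 8.013 Tm = 8.013 × 10^12 m
v = 15.79 km/s = 15790 m/s
v² = 2.49324 × 10^8 m²/s²
GM = v²r = 2.49324 × 10^8 × 8.013 × 10^12 = 1.99783 × 10^21 m³/s²
GM ≈ 1.998 × 10^21 m³/s²

Final answer: GM = 1.998 × 10^21 m³/s²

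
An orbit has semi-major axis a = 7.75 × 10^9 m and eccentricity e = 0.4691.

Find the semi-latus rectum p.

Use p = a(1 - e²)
a = 7.75 × 10^9 m
e = 0.4691,  e² = 0.220055,  1 − e² = 0.779945
p = a(1 − e²) = 7.75 × 10^9 m × 0.779945 = 6.04458 × 10^9 m ≈ 6.045 × 10^9 m

Final answer: p = 6.045 × 10^9 m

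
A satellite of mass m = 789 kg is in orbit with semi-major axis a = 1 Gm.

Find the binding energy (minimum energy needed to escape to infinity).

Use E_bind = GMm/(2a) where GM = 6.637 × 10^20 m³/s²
a = 1 Gm = 1 × 10^9 m
GM = 6.637 × 10^20 m³/s²
m = 789 kg
GMm = 6.637 × 10^20 × 789 = 5.23659 × 10^23 m³·kg/s²
2a = 2 × 10^9 m
E_bind = GMm/(2a) = 2.6183 × 10^14 J ≈ 261.8 TJ

Final answer: 261.8 TJ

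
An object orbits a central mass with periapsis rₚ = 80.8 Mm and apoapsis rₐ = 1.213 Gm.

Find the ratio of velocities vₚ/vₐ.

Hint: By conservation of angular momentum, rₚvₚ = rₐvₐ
rₚ = 80.8 Mm = 8.08 × 10^7 m
rₐ = 1.213 Gm = 1.213 × 10^9 m
rₚvₚ = rₐvₐ  ⇒  vₚ/vₐ = rₐ/rₚ
vₚ/vₐ = (1.213 × 10^9) / (8.08 × 10^7) = 15.0124

Final answer: vₚ/vₐ = 15.01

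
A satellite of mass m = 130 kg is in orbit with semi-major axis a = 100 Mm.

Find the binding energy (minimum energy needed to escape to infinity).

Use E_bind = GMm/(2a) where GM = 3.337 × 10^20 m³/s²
a = 100 Mm = 1 × 10^8 m
GM = 3.337 × 10^20 m³/s²
m = 130 kg
GMm = 3.337 × 10^20 × 130 = 4.3381 × 10^22 m³·kg/s²
2a = 2 × 10^8 m
E_bind = GMm/(2a) = 2.16905 × 10^14 J ≈ 216.9 TJ

Final answer: 216.9 TJ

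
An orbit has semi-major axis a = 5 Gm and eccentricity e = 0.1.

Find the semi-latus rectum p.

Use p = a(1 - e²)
a = 5 Gm = 5 × 10^9 m
e = 0.1,  e² = 0.01,  1 − e² = 0.99
p = a(1 − e²) = 5 × 10^9 m × 0.99 = 4.95 × 10^9 m ≈ 4.95 Gm

Final answer: p = 4.95 Gm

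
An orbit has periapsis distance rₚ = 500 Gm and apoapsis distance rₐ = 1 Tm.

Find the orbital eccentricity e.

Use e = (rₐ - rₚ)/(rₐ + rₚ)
rₚ = 500 Gm = 5 × 10^11 m
rₐ = 1 Tm = 1 × 10^12 m
rₐ − rₚ = 5 × 10^11 m
rₐ + rₚ = 1.5 × 10^12 m
e = (rₐ − rₚ)/(rₐ + rₚ) = 0.333333

Final answer: e = 0.3333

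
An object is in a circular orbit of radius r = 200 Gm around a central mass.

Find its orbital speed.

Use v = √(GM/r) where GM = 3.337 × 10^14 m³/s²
r = 200 Gm = 2 × 10^11 m
GM = 3.337 × 10^14 m³/s²
GM/r = (3.337 × 10^14) / (2 × 10^11) = 1668.5 m²/s²
v = √(GM/r) = 40.8473 m/s ≈ 40.85 m/s

Final answer: 40.85 m/s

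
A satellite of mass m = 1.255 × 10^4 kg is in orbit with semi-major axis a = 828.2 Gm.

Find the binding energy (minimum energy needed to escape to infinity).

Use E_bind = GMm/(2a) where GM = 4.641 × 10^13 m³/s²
a = 828.2 Gm = 8.282 × 10^11 m
GM = 4.641 × 10^13 m³/s²
m = 1.255 × 10^4 kg
GMm = 4.641 × 10^13 × 12550 = 5.82446 × 10^17 m³·kg/s²
2a = 1.6564 × 10^12 m
E_bind = GMm/(2a) = 351633 J ≈ 351.6 kJ

Final answer: 351.6 kJ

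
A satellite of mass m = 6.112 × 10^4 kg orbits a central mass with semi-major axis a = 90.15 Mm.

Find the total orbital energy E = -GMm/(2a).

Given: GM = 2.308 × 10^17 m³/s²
a = 90.15 Mm = 9.015 × 10^7 m
GM = 2.308 × 10^17 m³/s²
2a = 1.803 × 10^8 m
GMm = 2.308 × 10^17 × 61120 = 1.41065 × 10^22 m³·kg/s²
E = −GMm/(2a) = -7.8239 × 10^13 J ≈ -78.24 TJ

Final answer: -78.24 TJ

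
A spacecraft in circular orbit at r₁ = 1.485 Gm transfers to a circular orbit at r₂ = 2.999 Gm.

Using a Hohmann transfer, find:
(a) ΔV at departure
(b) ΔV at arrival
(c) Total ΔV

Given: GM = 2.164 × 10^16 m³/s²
r₁ = 1.485 Gm = 1.485 × 10^9 m
r₂ = 2.999 Gm = 2.999 × 10^9 m
GM = 2.164 × 10^16 m³/s²
Transfer ellipse: a_t = (r₁ + r₂)/2 = 2.242 × 10^9 m
Circular speed at r₁: v₁ = √(GM/r₁) = 3817.38 m/s
Transfer speed at r₁ (periapsis): v₁ₜ = √(GM(2/r₁ − 1/a_t)) = 4415.05 m/s
(a) ΔV₁ = v₁ₜ − v₁ = 597.672 m/s ≈ 597.7 m/s
Circular speed at r₂: v₂ = √(GM/r₂) = 2686.21 m/s
Transfer speed at r₂ (apoapsis): v₂ₜ = √(GM(2/r₂ − 1/a_t)) = 2186.18 m/s
(b) ΔV₂ = v₂ − v₂ₜ = 500.033 m/s ≈ 500 m/s
(c) ΔV_total = ΔV₁ + ΔV₂ = 1097.71 m/s ≈ 1.098 km/s

Final answer:
(a) ΔV₁ = 597.7 m/s
(b) ΔV₂ = 500 m/s
(c) ΔV_total = 1.098 km/s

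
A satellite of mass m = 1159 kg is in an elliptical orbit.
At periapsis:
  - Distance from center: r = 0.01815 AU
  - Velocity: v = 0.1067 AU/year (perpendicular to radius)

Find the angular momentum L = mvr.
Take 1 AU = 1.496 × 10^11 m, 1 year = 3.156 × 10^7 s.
r = 0.01815 AU = 2.71524 × 10^9 m
v = 0.1067 AU/year = 505.777 m/s
vr = 505.777 × 2.71524 × 10^9 = 1.37331 × 10^12 m²/s
L = m × vr = 1159 × 1.37331 × 10^12 = 1.59166 × 10^15 kg·m²/s ≈ 1.592 × 10^15 kg·m²/s

Final answer: L = 1.592 × 10^15 kg·m²/s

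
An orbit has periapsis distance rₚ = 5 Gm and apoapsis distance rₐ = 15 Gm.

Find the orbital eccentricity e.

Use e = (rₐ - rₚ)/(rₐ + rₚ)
rₚ = 5 Gm = 5 × 10^9 m
rₐ = 15 Gm = 1.5 × 10^10 m
rₐ − rₚ = 1 × 10^10 m
rₐ + rₚ = 2 × 10^10 m
e = (rₐ − rₚ)/(rₐ + rₚ) = 0.5

Final answer: e = 0.5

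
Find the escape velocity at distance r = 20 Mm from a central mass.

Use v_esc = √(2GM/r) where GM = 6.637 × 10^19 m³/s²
r = 20 Mm = 2 × 10^7 m
GM = 6.637 × 10^19 m³/s²
2GM/r = 2 × (6.637 × 10^19) / (2 × 10^7) = 6.637 × 10^12 m²/s²
v_esc = √(2GM/r) = 2.57624 × 10^6 m/s ≈ 2576 km/s

Final answer: 2576 km/s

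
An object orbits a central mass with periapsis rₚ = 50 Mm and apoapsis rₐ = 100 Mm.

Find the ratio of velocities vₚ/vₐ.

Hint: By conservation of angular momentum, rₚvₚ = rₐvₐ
rₚ = 50 Mm = 5 × 10^7 m
rₐ = 100 Mm = 1 × 10^8 m
rₚvₚ = rₐvₐ  ⇒  vₚ/vₐ = rₐ/rₚ
vₚ/vₐ = (1 × 10^8) / (5 × 10^7) = 2

Final answer: vₚ/vₐ = 2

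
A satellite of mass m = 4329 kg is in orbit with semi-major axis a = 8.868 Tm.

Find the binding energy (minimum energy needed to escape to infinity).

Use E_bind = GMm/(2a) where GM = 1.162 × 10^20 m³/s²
a = 8.868 Tm = 8.868 × 10^12 m
GM = 1.162 × 10^20 m³/s²
m = 4329 kg
GMm = 1.162 × 10^20 × 4329 = 5.0303 × 10^23 m³·kg/s²
2a = 1.7736 × 10^13 m
E_bind = GMm/(2a) = 2.83621 × 10^10 J ≈ 28.36 GJ

Final answer: 28.36 GJ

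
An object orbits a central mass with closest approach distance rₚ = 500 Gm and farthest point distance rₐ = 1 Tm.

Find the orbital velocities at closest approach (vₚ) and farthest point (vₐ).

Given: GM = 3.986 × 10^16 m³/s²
rₚ = 500 Gm = 5 × 10^11 m
rₐ = 1 Tm = 1 × 10^12 m
GM = 3.986 × 10^16 m³/s²
a = (rₚ + rₐ)/2 = 7.5 × 10^11 m
Vis-viva: v² = GM (2/r − 1/a)
vₚ² = 3.986 × 10^16 × (4 × 10^-12 − 1.33333 × 10^-12) = 106293 m²/s²
vₚ = 326.027 m/s ≈ 326 m/s
vₐ² = 3.986 × 10^16 × (2 × 10^-12 − 1.33333 × 10^-12) = 26573.3 m²/s²
vₐ = 163.013 m/s ≈ 163 m/s

Final answer: vₚ = 326 m/s, vₐ = 163 m/s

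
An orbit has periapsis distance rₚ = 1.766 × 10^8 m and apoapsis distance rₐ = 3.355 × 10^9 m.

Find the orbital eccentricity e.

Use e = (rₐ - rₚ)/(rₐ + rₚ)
rₚ = 1.766 × 10^8 m
rₐ = 3.355 × 10^9 m
rₐ − rₚ = 3.1784 × 10^9 m
rₐ + rₚ = 3.5316 × 10^9 m
e = (rₐ − rₚ)/(rₐ + rₚ) = 0.899989

Final answer: e = 0.9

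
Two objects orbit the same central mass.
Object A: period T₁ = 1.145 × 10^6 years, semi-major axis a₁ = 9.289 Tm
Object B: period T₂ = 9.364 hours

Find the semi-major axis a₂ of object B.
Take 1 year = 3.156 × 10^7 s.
T₁ = 1.145 × 10^6 years = 3.61362 × 10^13 s
T₂ = 9.364 hours = 33710.4 s
a₁ = 9.289 Tm = 9.289 × 10^12 m
Kepler's third law: (T₂/T₁)² = (a₂/a₁)³  ⇒  a₂ = a₁ (T₂/T₁)^(2/3)
T₂/T₁ = 9.32871 × 10^-10
(T₂/T₁)^(2/3) = 9.54731 × 10^-7
a₂ = 9.289 × 10^12 m × 9.54731 × 10^-7 = 8.86849 × 10^6 m ≈ 8.868 Mm

Final answer: a₂ = 8.868 Mm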